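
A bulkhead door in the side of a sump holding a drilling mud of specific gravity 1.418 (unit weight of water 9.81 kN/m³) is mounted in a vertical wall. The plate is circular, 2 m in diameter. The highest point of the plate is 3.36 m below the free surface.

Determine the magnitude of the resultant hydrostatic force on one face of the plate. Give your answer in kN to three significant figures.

γ = 1.418 × 9.81 = 13.91058 kN/m³.
The centroid is at the centre, 1 m below the top of the plate, so the centroid depth is h_c = 3.36 + 1 = 4.36 m.
A = π(1)² = 3.14159 m².
Resultant F = γ·h_c·A = 13.91058 × 4.36 × 3.14159 = 190.538 kN.

F ≈ 191 kN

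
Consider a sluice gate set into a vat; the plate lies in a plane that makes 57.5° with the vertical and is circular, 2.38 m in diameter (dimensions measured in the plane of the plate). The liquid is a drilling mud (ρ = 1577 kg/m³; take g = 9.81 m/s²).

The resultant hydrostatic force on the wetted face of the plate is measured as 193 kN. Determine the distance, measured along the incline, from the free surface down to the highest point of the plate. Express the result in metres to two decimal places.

y_top ≈ 4.03 m

γ = ρg = 1577 × 9.81 / 1000 = 15.47037 kN/m³.
A = π(1.19)² = 4.44881 m².
From F = γ·h_c·A, the centroid depth is h_c = 193/(15.47037 × 4.44881) = 2.80422 m.
The plate makes 57.5° with the vertical, i.e. θ = 90° − 57.5° = 32.5° to the horizontal. Measuring y along the incline from the free-surface line, vertical depth h = y·sinθ with sinθ = 0.537300.
Along the incline, y_c = h_c/sinθ = 2.80422/0.537300 = 5.2191 m.
The centroid is at the centre, 1.19 m below the top of the plate, so the highest point sits at y_top = 5.2191 − 1.19 = 4.0291 m along the incline.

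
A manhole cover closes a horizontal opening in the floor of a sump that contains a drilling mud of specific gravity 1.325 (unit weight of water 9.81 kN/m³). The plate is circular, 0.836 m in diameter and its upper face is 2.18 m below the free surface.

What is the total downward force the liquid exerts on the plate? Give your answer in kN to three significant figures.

γ = 1.325 × 9.81 = 12.99825 kN/m³.
The plate is horizontal, so pressure is uniform at p = γ·h = 12.99825 × 2.18 = 28.3362 kN/m².
A = π(0.418)² = 0.548912 m².
F = p·A = 28.3362 × 0.548912 = 15.5541 kN.

F ≈ 15.6 kN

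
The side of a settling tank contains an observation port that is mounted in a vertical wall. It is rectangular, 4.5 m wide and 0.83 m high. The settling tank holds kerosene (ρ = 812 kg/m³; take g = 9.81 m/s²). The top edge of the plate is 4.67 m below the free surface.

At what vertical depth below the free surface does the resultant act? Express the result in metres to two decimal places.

γ = ρg = 812 × 9.81 / 1000 = 7.96572 kN/m³.
The centroid lies 0.83/2 = 0.415 m below the top edge, so the centroid depth is h_c = 4.67 + 0.415 = 5.085 m.
A = 4.5 × 0.83 = 3.735 m².
Resultant F = γ·h_c·A = 7.96572 × 5.085 × 3.735 = 151.289 kN.
I_c = b·h³/12 = 4.5 × 0.83³/12 = 0.21442 m⁴.
Centre of pressure: y_p = y_c + I_c/(y_c·A) = 5.085 + 0.21442/(5.085 × 3.735) = 5.085 + 0.0112897 = 5.09629 m along the plane.

h_p = 5.10 m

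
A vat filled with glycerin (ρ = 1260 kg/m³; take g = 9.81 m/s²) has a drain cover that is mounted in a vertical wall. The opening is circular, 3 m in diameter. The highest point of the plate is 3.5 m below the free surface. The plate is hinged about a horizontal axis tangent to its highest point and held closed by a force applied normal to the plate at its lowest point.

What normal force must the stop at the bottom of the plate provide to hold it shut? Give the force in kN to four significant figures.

γ = ρg = 1260 × 9.81 / 1000 = 12.3606 kN/m³.
The centroid is at the centre, 1.5 m below the top of the plate, so the centroid depth is h_c = 3.5 + 1.5 = 5 m.
A = π(1.5)² = 7.06858 m².
Resultant F = γ·h_c·A = 12.3606 × 5 × 7.06858 = 436.859 kN.
I_c = πr⁴/4 = π × 1.5⁴/4 = 3.97608 m⁴.
Centre of pressure: y_p = y_c + I_c/(y_c·A) = 5 + 3.97608/(5 × 7.06858) = 5 + 0.1125 = 5.1125 m along the plane.
The resultant acts 1.5 + 0.1125 = 1.6125 m (along the plate) below the hinge at the top edge, so the moment about the hinge is M = F × 1.6125 = 436.859 × 1.6125 = 704.435 kN·m.
A normal force at the bottom, 3 m from the hinge, must supply this moment: P = 704.435/3 = 234.812 kN.

P ≈ 234.8 kN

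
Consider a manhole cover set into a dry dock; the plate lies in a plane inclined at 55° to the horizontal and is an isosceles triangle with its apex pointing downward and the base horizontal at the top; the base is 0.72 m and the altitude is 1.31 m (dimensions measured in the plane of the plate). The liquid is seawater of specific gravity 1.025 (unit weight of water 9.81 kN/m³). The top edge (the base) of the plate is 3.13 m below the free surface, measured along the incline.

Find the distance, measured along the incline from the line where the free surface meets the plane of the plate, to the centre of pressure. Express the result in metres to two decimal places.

y_p = 3.59 m

γ = 1.025 × 9.81 = 10.05525 kN/m³.
Let θ = 55° be the plate's angle to the horizontal; measure y along the incline from where the plane meets the free surface. Vertical depth h = y·sinθ with sinθ = 0.819152.
With the apex down, the centroid sits h/3 = 1.31/3 = 0.436667 m below the base (the top edge), so y_c = 3.13 + 0.436667 = 3.56667 m and h_c = 3.56667 × 0.819152 = 2.92164 m.
A = ½ × 0.72 × 1.31 = 0.4716 m².
Resultant F = γ·h_c·A = 10.05525 × 2.92164 × 0.4716 = 13.8546 kN.
I_c = b·h³/36 = 0.72 × 1.31³/36 = 0.0449618 m⁴.
Centre of pressure: y_p = y_c + I_c/(y_c·A) = 3.56667 + 0.0449618/(3.56667 × 0.4716) = 3.56667 + 0.0267305 = 3.5934 m along the plane.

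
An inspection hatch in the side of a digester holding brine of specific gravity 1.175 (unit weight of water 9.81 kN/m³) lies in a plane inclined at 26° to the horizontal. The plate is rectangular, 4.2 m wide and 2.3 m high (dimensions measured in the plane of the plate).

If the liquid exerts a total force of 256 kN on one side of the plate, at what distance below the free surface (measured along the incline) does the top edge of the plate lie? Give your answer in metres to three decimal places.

γ = 1.175 × 9.81 = 11.52675 kN/m³.
A = 4.2 × 2.3 = 9.66 m².
From F = γ·h_c·A, the centroid depth is h_c = 256/(11.52675 × 9.66) = 2.29909 m.
Let θ = 26° be the plate's angle to the horizontal; measure y along the incline from where the plane meets the free surface. Vertical depth h = y·sinθ with sinθ = 0.438371.
Along the incline, y_c = h_c/sinθ = 2.29909/0.438371 = 5.24462 m.
The centroid lies 2.3/2 = 1.15 m below the top edge, so the top edge sits at y_top = 5.24462 − 1.15 = 4.09462 m along the incline.

y_top ≈ 4.095 m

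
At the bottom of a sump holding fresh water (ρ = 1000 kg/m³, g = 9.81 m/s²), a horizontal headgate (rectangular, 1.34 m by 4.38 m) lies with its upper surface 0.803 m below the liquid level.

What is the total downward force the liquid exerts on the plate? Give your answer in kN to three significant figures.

F ≈ 46.2 kN

γ = ρg = 1000 × 9.81 = 9810 N/m³ = 9.81 kN/m³.
The plate is horizontal, so pressure is uniform at p = γ·h = 9.81 × 0.803 = 7.87743 kN/m².
A = 1.34 × 4.38 = 5.8692 m².
F = p·A = 7.87743 × 5.8692 = 46.2342 kN.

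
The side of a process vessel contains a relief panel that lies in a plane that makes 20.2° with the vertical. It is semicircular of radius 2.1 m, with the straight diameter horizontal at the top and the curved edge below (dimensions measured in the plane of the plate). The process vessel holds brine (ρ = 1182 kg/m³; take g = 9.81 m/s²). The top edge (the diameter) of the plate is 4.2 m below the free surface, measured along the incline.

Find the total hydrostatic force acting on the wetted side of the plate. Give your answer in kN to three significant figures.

γ = ρg = 1182 × 9.81 / 1000 = 11.59542 kN/m³.
The plate makes 20.2° with the vertical, i.e. θ = 90° − 20.2° = 69.8° to the horizontal. Measuring y along the incline from the free-surface line, vertical depth h = y·sinθ with sinθ = 0.938493.
The centroid of a semicircle lies 4r/(3π) = 0.891268 m from the diameter, here below the top edge, so y_c = 4.2 + 0.891268 = 5.09127 m and h_c = 5.09127 × 0.938493 = 4.77812 m.
A = πr²/2 = π × 2.1²/2 = 6.92721 m².
Resultant F = γ·h_c·A = 11.59542 × 4.77812 × 6.92721 = 383.797 kN.

F ≈ 384 kN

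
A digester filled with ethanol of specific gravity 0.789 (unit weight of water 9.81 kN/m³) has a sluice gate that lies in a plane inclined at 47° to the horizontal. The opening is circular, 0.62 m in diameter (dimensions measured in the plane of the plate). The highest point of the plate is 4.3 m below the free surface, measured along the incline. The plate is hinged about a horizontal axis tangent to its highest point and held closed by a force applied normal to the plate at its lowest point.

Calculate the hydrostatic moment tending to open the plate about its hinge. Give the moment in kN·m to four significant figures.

γ = 0.789 × 9.81 = 7.74009 kN/m³.
Let θ = 47° be the plate's angle to the horizontal; measure y along the incline from where the plane meets the free surface. Vertical depth h = y·sinθ with sinθ = 0.731354.
The centroid is at the centre, 0.31 m below the top of the plate, so y_c = 4.3 + 0.31 = 4.61 m and h_c = 4.61 × 0.731354 = 3.37154 m.
A = π(0.31)² = 0.301907 m².
Resultant F = γ·h_c·A = 7.74009 × 3.37154 × 0.301907 = 7.87857 kN.
I_c = πr⁴/4 = π × 0.31⁴/4 = 0.00725332 m⁴.
Centre of pressure: y_p = y_c + I_c/(y_c·A) = 4.61 + 0.00725332/(4.61 × 0.301907) = 4.61 + 0.0052115 = 4.61521 m along the plane.
The resultant acts 0.31 + 0.0052115 = 0.315211 m (along the plate) below the hinge at the top edge, so the moment about the hinge is M = F × 0.315211 = 7.87857 × 0.315211 = 2.48341 kN·m.

M ≈ 2.483 kN·m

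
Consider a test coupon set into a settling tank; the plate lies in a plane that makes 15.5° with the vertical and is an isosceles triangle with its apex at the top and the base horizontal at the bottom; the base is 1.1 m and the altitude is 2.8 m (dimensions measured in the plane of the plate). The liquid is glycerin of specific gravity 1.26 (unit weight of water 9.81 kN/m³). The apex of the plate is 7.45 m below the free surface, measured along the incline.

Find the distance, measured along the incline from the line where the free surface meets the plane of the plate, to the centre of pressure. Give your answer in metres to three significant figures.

y_p = 9.36 m

γ = 1.26 × 9.81 = 12.3606 kN/m³.
The plate makes 15.5° with the vertical, i.e. θ = 90° − 15.5° = 74.5° to the horizontal. Measuring y along the incline from the free-surface line, vertical depth h = y·sinθ with sinθ = 0.963630.
With the apex up, the centroid sits 2h/3 = 2 × 2.8/3 = 1.86667 m below the apex, so y_c = 7.45 + 1.86667 = 9.31667 m and h_c = 9.31667 × 0.963630 = 8.97782 m.
A = ½ × 1.1 × 2.8 = 1.54 m².
Resultant F = γ·h_c·A = 12.3606 × 8.97782 × 1.54 = 170.896 kN.
I_c = b·h³/36 = 1.1 × 2.8³/36 = 0.670756 m⁴.
Centre of pressure: y_p = y_c + I_c/(y_c·A) = 9.31667 + 0.670756/(9.31667 × 1.54) = 9.31667 + 0.0467502 = 9.36342 m along the plane.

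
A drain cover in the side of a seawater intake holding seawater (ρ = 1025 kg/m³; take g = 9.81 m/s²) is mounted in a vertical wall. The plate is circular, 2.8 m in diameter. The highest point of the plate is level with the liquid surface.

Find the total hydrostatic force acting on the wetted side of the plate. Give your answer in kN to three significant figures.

γ = ρg = 1025 × 9.81 / 1000 = 10.05525 kN/m³.
The centroid is at the centre, 1.4 m below the top of the plate, so the centroid depth is h_c = 1.4 m.
A = π(1.4)² = 6.15752 m².
Resultant F = γ·h_c·A = 10.05525 × 1.4 × 6.15752 = 86.6816 kN.

F ≈ 86.7 kN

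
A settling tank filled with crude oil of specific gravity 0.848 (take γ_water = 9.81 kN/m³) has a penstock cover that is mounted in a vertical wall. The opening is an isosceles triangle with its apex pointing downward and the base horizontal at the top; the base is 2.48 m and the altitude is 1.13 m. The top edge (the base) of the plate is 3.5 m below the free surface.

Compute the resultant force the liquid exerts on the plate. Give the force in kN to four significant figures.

F ≈ 45.19 kN

γ = 0.848 × 9.81 = 8.31888 kN/m³.
With the apex down, the centroid sits h/3 = 1.13/3 = 0.376667 m below the base (the top edge), so the centroid depth is h_c = 3.5 + 0.376667 = 3.87667 m.
A = ½ × 2.48 × 1.13 = 1.4012 m².
Resultant F = γ·h_c·A = 8.31888 × 3.87667 × 1.4012 = 45.1881 kN.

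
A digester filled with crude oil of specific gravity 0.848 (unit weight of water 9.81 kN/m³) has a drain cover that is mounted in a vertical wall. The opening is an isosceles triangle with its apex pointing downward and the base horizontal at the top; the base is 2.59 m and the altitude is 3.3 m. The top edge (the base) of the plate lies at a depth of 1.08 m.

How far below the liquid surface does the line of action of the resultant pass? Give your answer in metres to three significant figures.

h_p = 2.46 m

γ = 0.848 × 9.81 = 8.31888 kN/m³.
With the apex down, the centroid sits h/3 = 3.3/3 = 1.1 m below the base (the top edge), so the centroid depth is h_c = 1.08 + 1.1 = 2.18 m.
A = ½ × 2.59 × 3.3 = 4.2735 m².
Resultant F = γ·h_c·A = 8.31888 × 2.18 × 4.2735 = 77.5006 kN.
I_c = b·h³/36 = 2.59 × 3.3³/36 = 2.58547 m⁴.
Centre of pressure: y_p = y_c + I_c/(y_c·A) = 2.18 + 2.58547/(2.18 × 4.2735) = 2.18 + 0.277523 = 2.45752 m along the plane.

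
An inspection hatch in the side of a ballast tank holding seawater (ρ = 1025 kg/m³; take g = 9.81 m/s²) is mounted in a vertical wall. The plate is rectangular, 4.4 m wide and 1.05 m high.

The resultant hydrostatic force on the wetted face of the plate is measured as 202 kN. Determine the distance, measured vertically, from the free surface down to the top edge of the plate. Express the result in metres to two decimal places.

d_top ≈ 3.82 m

γ = ρg = 1025 × 9.81 / 1000 = 10.05525 kN/m³.
A = 4.4 × 1.05 = 4.62 m².
From F = γ·h_c·A, the centroid depth is h_c = 202/(10.05525 × 4.62) = 4.34827 m.
The centroid lies 1.05/2 = 0.525 m below the top edge, so the top edge sits at h_top = 4.34827 − 0.525 = 3.82327 m below the surface.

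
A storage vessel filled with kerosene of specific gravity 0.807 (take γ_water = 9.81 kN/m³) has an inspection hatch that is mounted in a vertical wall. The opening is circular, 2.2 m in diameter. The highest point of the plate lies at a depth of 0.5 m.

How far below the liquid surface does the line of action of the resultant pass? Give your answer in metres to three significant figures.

γ = 0.807 × 9.81 = 7.91667 kN/m³.
The centroid is at the centre, 1.1 m below the top of the plate, so the centroid depth is h_c = 0.5 + 1.1 = 1.6 m.
A = π(1.1)² = 3.80133 m².
Resultant F = γ·h_c·A = 7.91667 × 1.6 × 3.80133 = 48.1502 kN.
I_c = πr⁴/4 = π × 1.1⁴/4 = 1.1499 m⁴.
Centre of pressure: y_p = y_c + I_c/(y_c·A) = 1.6 + 1.1499/(1.6 × 3.80133) = 1.6 + 0.189062 = 1.78906 m along the plane.

h_p = 1.79 m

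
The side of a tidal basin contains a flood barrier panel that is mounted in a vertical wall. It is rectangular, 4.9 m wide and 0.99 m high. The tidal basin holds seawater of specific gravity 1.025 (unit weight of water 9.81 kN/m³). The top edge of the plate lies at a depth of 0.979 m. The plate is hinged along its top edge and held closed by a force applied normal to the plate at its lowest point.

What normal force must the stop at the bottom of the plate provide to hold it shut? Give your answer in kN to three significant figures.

γ = 1.025 × 9.81 = 10.05525 kN/m³.
The centroid lies 0.99/2 = 0.495 m below the top edge, so the centroid depth is h_c = 0.979 + 0.495 = 1.474 m.
A = 4.9 × 0.99 = 4.851 m².
Resultant F = γ·h_c·A = 10.05525 × 1.474 × 4.851 = 71.8988 kN.
I_c = b·h³/12 = 4.9 × 0.99³/12 = 0.396205 m⁴.
Centre of pressure: y_p = y_c + I_c/(y_c·A) = 1.474 + 0.396205/(1.474 × 4.851) = 1.474 + 0.0554104 = 1.52941 m along the plane.
The resultant acts 0.495 + 0.0554104 = 0.55041 m (along the plate) below the hinge at the top edge, so the moment about the hinge is M = F × 0.55041 = 71.8988 × 0.55041 = 39.5738 kN·m.
A normal force at the bottom, 0.99 m from the hinge, must supply this moment: P = 39.5738/0.99 = 39.9735 kN.

P ≈ 40.0 kN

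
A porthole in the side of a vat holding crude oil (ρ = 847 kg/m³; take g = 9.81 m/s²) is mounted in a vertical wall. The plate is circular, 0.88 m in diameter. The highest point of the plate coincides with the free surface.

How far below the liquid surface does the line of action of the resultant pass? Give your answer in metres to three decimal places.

γ = ρg = 847 × 9.81 / 1000 = 8.30907 kN/m³.
The centroid is at the centre, 0.44 m below the top of the plate, so the centroid depth is h_c = 0.44 m.
A = π(0.44)² = 0.608212 m².
Resultant F = γ·h_c·A = 8.30907 × 0.44 × 0.608212 = 2.22362 kN.
I_c = πr⁴/4 = π × 0.44⁴/4 = 0.0294375 m⁴.
Centre of pressure: y_p = y_c + I_c/(y_c·A) = 0.44 + 0.0294375/(0.44 × 0.608212) = 0.44 + 0.11 = 0.55 m along the plane.

h_p = 0.550 m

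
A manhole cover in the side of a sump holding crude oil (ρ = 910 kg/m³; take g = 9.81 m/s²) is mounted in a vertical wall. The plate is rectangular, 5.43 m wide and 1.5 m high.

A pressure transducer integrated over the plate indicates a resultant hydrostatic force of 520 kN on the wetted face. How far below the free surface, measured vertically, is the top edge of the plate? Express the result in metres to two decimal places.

γ = ρg = 910 × 9.81 / 1000 = 8.9271 kN/m³.
A = 5.43 × 1.5 = 8.145 m².
From F = γ·h_c·A, the centroid depth is h_c = 520/(8.9271 × 8.145) = 7.15158 m.
The centroid lies 1.5/2 = 0.75 m below the top edge, so the top edge sits at h_top = 7.15158 − 0.75 = 6.40158 m below the surface.

d_top ≈ 6.40 m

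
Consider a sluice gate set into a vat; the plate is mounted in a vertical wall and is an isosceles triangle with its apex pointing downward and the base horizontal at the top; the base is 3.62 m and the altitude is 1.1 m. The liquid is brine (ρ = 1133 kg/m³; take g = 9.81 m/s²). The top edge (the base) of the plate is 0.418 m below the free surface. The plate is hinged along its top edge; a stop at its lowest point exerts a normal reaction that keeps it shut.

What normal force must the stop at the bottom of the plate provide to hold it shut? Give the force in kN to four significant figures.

γ = ρg = 1133 × 9.81 / 1000 = 11.11473 kN/m³.
With the apex down, the centroid sits h/3 = 1.1/3 = 0.366667 m below the base (the top edge), so the centroid depth is h_c = 0.418 + 0.366667 = 0.784667 m.
A = ½ × 3.62 × 1.1 = 1.991 m².
Resultant F = γ·h_c·A = 11.11473 × 0.784667 × 1.991 = 17.3642 kN.
I_c = b·h³/36 = 3.62 × 1.1³/36 = 0.133839 m⁴.
Centre of pressure: y_p = y_c + I_c/(y_c·A) = 0.784667 + 0.133839/(0.784667 × 1.991) = 0.784667 + 0.0856695 = 0.870336 m along the plane.
The resultant acts 0.366667 + 0.0856695 = 0.452337 m (along the plate) below the hinge at the top edge, so the moment about the hinge is M = F × 0.452337 = 17.3642 × 0.452337 = 7.85447 kN·m.
A normal force at the bottom, 1.1 m from the hinge, must supply this moment: P = 7.85447/1.1 = 7.14043 kN.

P ≈ 7.140 kN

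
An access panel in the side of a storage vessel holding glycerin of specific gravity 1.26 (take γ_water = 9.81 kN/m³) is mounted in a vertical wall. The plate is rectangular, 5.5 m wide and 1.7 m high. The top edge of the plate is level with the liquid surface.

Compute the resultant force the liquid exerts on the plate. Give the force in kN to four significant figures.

F ≈ 98.24 kN

γ = 1.26 × 9.81 = 12.3606 kN/m³.
The centroid lies 1.7/2 = 0.85 m below the top edge, so the centroid depth is h_c = 0.85 m.
A = 5.5 × 1.7 = 9.35 m².
Resultant F = γ·h_c·A = 12.3606 × 0.85 × 9.35 = 98.2359 kN.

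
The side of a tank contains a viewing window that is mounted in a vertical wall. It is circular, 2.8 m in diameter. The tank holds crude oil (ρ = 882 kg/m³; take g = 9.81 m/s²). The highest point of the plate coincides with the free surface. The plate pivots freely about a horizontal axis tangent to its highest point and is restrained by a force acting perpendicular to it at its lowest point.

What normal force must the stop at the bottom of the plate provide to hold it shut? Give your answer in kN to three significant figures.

P ≈ 46.6 kN

γ = ρg = 882 × 9.81 / 1000 = 8.65242 kN/m³.
The centroid is at the centre, 1.4 m below the top of the plate, so the centroid depth is h_c = 1.4 m.
A = π(1.4)² = 6.15752 m².
Resultant F = γ·h_c·A = 8.65242 × 1.4 × 6.15752 = 74.5884 kN.
I_c = πr⁴/4 = π × 1.4⁴/4 = 3.01719 m⁴.
Centre of pressure: y_p = y_c + I_c/(y_c·A) = 1.4 + 3.01719/(1.4 × 6.15752) = 1.4 + 0.350001 = 1.75 m along the plane.
The resultant acts 1.4 + 0.350001 = 1.75 m (along the plate) below the hinge at the top edge, so the moment about the hinge is M = F × 1.75 = 74.5884 × 1.75 = 130.53 kN·m.
A normal force at the bottom, 2.8 m from the hinge, must supply this moment: P = 130.53/2.8 = 46.6179 kN.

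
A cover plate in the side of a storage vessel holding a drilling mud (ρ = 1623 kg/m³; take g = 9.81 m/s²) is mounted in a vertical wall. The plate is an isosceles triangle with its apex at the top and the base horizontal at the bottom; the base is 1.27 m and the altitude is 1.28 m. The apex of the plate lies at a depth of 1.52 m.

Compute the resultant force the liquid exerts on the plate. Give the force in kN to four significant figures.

γ = ρg = 1623 × 9.81 / 1000 = 15.92163 kN/m³.
With the apex up, the centroid sits 2h/3 = 2 × 1.28/3 = 0.853333 m below the apex, so the centroid depth is h_c = 1.52 + 0.853333 = 2.37333 m.
A = ½ × 1.27 × 1.28 = 0.8128 m².
Resultant F = γ·h_c·A = 15.92163 × 2.37333 × 0.8128 = 30.7135 kN.

F ≈ 30.71 kN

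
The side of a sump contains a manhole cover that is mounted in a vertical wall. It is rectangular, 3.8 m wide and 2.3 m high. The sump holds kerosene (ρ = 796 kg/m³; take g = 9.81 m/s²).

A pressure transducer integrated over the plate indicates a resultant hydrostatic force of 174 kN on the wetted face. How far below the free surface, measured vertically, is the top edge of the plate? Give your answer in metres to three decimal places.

d_top ≈ 1.400 m

γ = ρg = 796 × 9.81 / 1000 = 7.80876 kN/m³.
A = 3.8 × 2.3 = 8.74 m².
From F = γ·h_c·A, the centroid depth is h_c = 174/(7.80876 × 8.74) = 2.5495 m.
The centroid lies 2.3/2 = 1.15 m below the top edge, so the top edge sits at h_top = 2.5495 − 1.15 = 1.3995 m below the surface.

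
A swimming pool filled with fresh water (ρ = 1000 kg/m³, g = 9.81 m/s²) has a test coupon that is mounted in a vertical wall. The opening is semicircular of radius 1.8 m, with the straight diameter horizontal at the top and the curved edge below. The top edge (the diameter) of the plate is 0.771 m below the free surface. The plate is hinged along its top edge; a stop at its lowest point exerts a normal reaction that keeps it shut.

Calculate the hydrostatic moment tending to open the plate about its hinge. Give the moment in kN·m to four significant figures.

γ = ρg = 1000 × 9.81 = 9810 N/m³ = 9.81 kN/m³.
The centroid of a semicircle lies 4r/(3π) = 0.763944 m from the diameter, here below the top edge, so the centroid depth is h_c = 0.771 + 0.763944 = 1.53494 m.
A = πr²/2 = π × 1.8²/2 = 5.08938 m².
Resultant F = γ·h_c·A = 9.81 × 1.53494 × 5.08938 = 76.6347 kN.
I_c = (π/8 − 8/(9π))·r⁴ = 0.109757 × 1.8⁴ = 1.15219 m⁴.
Centre of pressure: y_p = y_c + I_c/(y_c·A) = 1.53494 + 1.15219/(1.53494 × 5.08938) = 1.53494 + 0.147492 = 1.68243 m along the plane.
The resultant acts 0.763944 + 0.147492 = 0.911436 m (along the plate) below the hinge at the top edge, so the moment about the hinge is M = F × 0.911436 = 76.6347 × 0.911436 = 69.8476 kN·m.

M ≈ 69.85 kN·m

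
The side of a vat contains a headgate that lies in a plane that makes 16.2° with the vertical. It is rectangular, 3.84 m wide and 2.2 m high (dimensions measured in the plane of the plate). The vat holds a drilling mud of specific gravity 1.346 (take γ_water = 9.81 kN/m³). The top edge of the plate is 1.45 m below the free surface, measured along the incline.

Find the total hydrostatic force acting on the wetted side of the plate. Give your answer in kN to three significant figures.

F ≈ 273 kN

γ = 1.346 × 9.81 = 13.20426 kN/m³.
The plate makes 16.2° with the vertical, i.e. θ = 90° − 16.2° = 73.8° to the horizontal. Measuring y along the incline from the free-surface line, vertical depth h = y·sinθ with sinθ = 0.960294.
The centroid lies 2.2/2 = 1.1 m below the top edge, so y_c = 1.45 + 1.1 = 2.55 m and h_c = 2.55 × 0.960294 = 2.44875 m.
A = 3.84 × 2.2 = 8.448 m².
Resultant F = γ·h_c·A = 13.20426 × 2.44875 × 8.448 = 273.157 kN.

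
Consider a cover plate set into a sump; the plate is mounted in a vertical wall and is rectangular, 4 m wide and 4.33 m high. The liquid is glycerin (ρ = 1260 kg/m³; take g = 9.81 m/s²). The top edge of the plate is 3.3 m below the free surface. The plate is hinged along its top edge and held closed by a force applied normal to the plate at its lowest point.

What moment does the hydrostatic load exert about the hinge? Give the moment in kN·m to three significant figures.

γ = ρg = 1260 × 9.81 / 1000 = 12.3606 kN/m³.
The centroid lies 4.33/2 = 2.165 m below the top edge, so the centroid depth is h_c = 3.3 + 2.165 = 5.465 m.
A = 4 × 4.33 = 17.32 m².
Resultant F = γ·h_c·A = 12.3606 × 5.465 × 17.32 = 1169.98 kN.
I_c = b·h³/12 = 4 × 4.33³/12 = 27.0609 m⁴.
Centre of pressure: y_p = y_c + I_c/(y_c·A) = 5.465 + 27.0609/(5.465 × 17.32) = 5.465 + 0.285893 = 5.75089 m along the plane.
The resultant acts 2.165 + 0.285893 = 2.45089 m (along the plate) below the hinge at the top edge, so the moment about the hinge is M = F × 2.45089 = 1169.98 × 2.45089 = 2867.49 kN·m.

M ≈ 2870 kN·m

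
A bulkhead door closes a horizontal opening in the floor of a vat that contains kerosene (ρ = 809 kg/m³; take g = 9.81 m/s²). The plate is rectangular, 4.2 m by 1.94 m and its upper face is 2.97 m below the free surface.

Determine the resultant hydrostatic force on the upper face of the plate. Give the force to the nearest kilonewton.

γ = ρg = 809 × 9.81 / 1000 = 7.93629 kN/m³.
The plate is horizontal, so pressure is uniform at p = γ·h = 7.93629 × 2.97 = 23.5708 kN/m².
A = 4.2 × 1.94 = 8.148 m².
F = p·A = 23.5708 × 8.148 = 192.055 kN.

F ≈ 192 kN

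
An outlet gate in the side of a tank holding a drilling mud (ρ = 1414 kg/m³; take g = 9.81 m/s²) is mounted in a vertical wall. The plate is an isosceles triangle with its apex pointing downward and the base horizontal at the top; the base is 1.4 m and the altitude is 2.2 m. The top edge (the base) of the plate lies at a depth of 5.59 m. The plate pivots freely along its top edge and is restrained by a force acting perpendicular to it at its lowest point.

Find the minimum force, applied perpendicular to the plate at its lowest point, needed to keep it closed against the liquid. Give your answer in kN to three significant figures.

P ≈ 47.6 kN

γ = ρg = 1414 × 9.81 / 1000 = 13.87134 kN/m³.
With the apex down, the centroid sits h/3 = 2.2/3 = 0.733333 m below the base (the top edge), so the centroid depth is h_c = 5.59 + 0.733333 = 6.32333 m.
A = ½ × 1.4 × 2.2 = 1.54 m².
Resultant F = γ·h_c·A = 13.87134 × 6.32333 × 1.54 = 135.078 kN.
I_c = b·h³/36 = 1.4 × 2.2³/36 = 0.414089 m⁴.
Centre of pressure: y_p = y_c + I_c/(y_c·A) = 6.32333 + 0.414089/(6.32333 × 1.54) = 6.32333 + 0.0425233 = 6.36585 m along the plane.
The resultant acts 0.733333 + 0.0425233 = 0.775856 m (along the plate) below the hinge at the top edge, so the moment about the hinge is M = F × 0.775856 = 135.078 × 0.775856 = 104.801 kN·m.
A normal force at the bottom, 2.2 m from the hinge, must supply this moment: P = 104.801/2.2 = 47.6368 kN.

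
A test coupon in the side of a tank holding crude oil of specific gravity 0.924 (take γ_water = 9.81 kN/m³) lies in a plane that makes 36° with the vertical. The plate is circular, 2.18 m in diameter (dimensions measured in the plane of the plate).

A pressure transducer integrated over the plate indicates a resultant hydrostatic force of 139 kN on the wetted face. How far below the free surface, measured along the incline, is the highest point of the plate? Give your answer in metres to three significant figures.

γ = 0.924 × 9.81 = 9.06444 kN/m³.
A = π(1.09)² = 3.73253 m².
From F = γ·h_c·A, the centroid depth is h_c = 139/(9.06444 × 3.73253) = 4.10838 m.
The plate makes 36° with the vertical, i.e. θ = 90° − 36° = 54° to the horizontal. Measuring y along the incline from the free-surface line, vertical depth h = y·sinθ with sinθ = 0.809017.
Along the incline, y_c = h_c/sinθ = 4.10838/0.809017 = 5.07824 m.
The centroid is at the centre, 1.09 m below the top of the plate, so the highest point sits at y_top = 5.07824 − 1.09 = 3.98824 m along the incline.

y_top ≈ 3.99 m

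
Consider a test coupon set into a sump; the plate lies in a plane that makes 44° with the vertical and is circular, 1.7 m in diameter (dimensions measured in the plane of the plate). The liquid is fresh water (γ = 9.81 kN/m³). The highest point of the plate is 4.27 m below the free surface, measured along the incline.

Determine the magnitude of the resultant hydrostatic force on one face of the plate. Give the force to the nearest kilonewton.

γ = 9.81 kN/m³.
The plate makes 44° with the vertical, i.e. θ = 90° − 44° = 46° to the horizontal. Measuring y along the incline from the free-surface line, vertical depth h = y·sinθ with sinθ = 0.719340.
The centroid is at the centre, 0.85 m below the top of the plate, so y_c = 4.27 + 0.85 = 5.12 m and h_c = 5.12 × 0.719340 = 3.68302 m.
A = π(0.85)² = 2.2698 m².
Resultant F = γ·h_c·A = 9.81 × 3.68302 × 2.2698 = 82.0088 kN.

F ≈ 82 kN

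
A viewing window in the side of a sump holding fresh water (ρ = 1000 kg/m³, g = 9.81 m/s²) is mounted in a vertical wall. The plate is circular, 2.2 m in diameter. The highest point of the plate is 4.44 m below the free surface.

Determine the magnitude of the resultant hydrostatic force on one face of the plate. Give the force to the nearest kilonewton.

F ≈ 207 kN

γ = ρg = 1000 × 9.81 = 9810 N/m³ = 9.81 kN/m³.
The centroid is at the centre, 1.1 m below the top of the plate, so the centroid depth is h_c = 4.44 + 1.1 = 5.54 m.
A = π(1.1)² = 3.80133 m².
Resultant F = γ·h_c·A = 9.81 × 5.54 × 3.80133 = 206.592 kN.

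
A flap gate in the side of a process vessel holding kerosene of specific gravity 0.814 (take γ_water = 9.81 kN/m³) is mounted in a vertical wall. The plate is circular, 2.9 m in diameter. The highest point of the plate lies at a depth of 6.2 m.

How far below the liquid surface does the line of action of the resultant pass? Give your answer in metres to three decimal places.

γ = 0.814 × 9.81 = 7.98534 kN/m³.
The centroid is at the centre, 1.45 m below the top of the plate, so the centroid depth is h_c = 6.2 + 1.45 = 7.65 m.
A = π(1.45)² = 6.6052 m².
Resultant F = γ·h_c·A = 7.98534 × 7.65 × 6.6052 = 403.497 kN.
I_c = πr⁴/4 = π × 1.45⁴/4 = 3.47186 m⁴.
Centre of pressure: y_p = y_c + I_c/(y_c·A) = 7.65 + 3.47186/(7.65 × 6.6052) = 7.65 + 0.0687092 = 7.71871 m along the plane.

h_p = 7.719 m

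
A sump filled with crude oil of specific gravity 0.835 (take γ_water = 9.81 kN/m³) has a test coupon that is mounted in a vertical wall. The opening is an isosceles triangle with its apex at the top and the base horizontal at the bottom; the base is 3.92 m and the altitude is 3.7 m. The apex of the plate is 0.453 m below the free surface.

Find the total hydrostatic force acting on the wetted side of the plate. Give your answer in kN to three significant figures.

γ = 0.835 × 9.81 = 8.19135 kN/m³.
With the apex up, the centroid sits 2h/3 = 2 × 3.7/3 = 2.46667 m below the apex, so the centroid depth is h_c = 0.453 + 2.46667 = 2.91967 m.
A = ½ × 3.92 × 3.7 = 7.252 m².
Resultant F = γ·h_c·A = 8.19135 × 2.91967 × 7.252 = 173.439 kN.

F ≈ 173 kN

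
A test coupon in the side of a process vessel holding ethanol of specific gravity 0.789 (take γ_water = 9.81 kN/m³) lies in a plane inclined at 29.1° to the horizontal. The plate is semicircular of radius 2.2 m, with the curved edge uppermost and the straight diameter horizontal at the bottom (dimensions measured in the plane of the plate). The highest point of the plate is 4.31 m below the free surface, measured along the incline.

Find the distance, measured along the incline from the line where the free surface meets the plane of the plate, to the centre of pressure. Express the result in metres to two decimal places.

γ = 0.789 × 9.81 = 7.74009 kN/m³.
Let θ = 29.1° be the plate's angle to the horizontal; measure y along the incline from where the plane meets the free surface. Vertical depth h = y·sinθ with sinθ = 0.486335.
The centroid lies 4r/(3π) = 0.933709 m above the diameter, so r − 4r/(3π) = 2.2 − 0.933709 = 1.26629 m below the topmost point, so y_c = 4.31 + 1.26629 = 5.57629 m and h_c = 5.57629 × 0.486335 = 2.71194 m.
A = πr²/2 = π × 2.2²/2 = 7.60265 m².
Resultant F = γ·h_c·A = 7.74009 × 2.71194 × 7.60265 = 159.585 kN.
I_c = (π/8 − 8/(9π))·r⁴ = 0.109757 × 2.2⁴ = 2.57112 m⁴.
Centre of pressure: y_p = y_c + I_c/(y_c·A) = 5.57629 + 2.57112/(5.57629 × 7.60265) = 5.57629 + 0.0606474 = 5.63694 m along the plane.

y_p = 5.64 m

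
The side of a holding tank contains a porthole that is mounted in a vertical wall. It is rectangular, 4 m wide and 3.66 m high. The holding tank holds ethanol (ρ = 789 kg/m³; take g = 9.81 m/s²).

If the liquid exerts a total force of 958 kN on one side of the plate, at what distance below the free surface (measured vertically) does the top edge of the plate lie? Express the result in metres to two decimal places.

γ = ρg = 789 × 9.81 / 1000 = 7.74009 kN/m³.
A = 4 × 3.66 = 14.64 m².
From F = γ·h_c·A, the centroid depth is h_c = 958/(7.74009 × 14.64) = 8.45431 m.
The centroid lies 3.66/2 = 1.83 m below the top edge, so the top edge sits at h_top = 8.45431 − 1.83 = 6.62431 m below the surface.

d_top ≈ 6.62 m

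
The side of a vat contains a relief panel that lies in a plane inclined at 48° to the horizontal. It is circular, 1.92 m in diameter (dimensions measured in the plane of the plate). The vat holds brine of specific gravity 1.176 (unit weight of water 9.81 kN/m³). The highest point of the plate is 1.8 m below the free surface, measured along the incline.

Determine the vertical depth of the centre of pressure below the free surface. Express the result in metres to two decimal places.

γ = 1.176 × 9.81 = 11.53656 kN/m³.
Let θ = 48° be the plate's angle to the horizontal; measure y along the incline from where the plane meets the free surface. Vertical depth h = y·sinθ with sinθ = 0.743145.
The centroid is at the centre, 0.96 m below the top of the plate, so y_c = 1.8 + 0.96 = 2.76 m and h_c = 2.76 × 0.743145 = 2.05108 m.
A = π(0.96)² = 2.89529 m².
Resultant F = γ·h_c·A = 11.53656 × 2.05108 × 2.89529 = 68.5095 kN.
I_c = πr⁴/4 = π × 0.96⁴/4 = 0.667075 m⁴.
Centre of pressure: y_p = y_c + I_c/(y_c·A) = 2.76 + 0.667075/(2.76 × 2.89529) = 2.76 + 0.0834783 = 2.84348 m along the plane.
Vertically, h_p = y_p·sinθ = 2.84348 × 0.743145 = 2.11312 m.

h_p = 2.11 m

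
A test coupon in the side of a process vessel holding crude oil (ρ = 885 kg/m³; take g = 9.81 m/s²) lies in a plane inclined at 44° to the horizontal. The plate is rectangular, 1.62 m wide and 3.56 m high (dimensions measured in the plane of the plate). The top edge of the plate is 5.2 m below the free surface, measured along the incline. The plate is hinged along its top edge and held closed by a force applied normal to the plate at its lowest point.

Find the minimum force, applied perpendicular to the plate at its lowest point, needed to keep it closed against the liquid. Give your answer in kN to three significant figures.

P ≈ 132 kN

γ = ρg = 885 × 9.81 / 1000 = 8.68185 kN/m³.
Let θ = 44° be the plate's angle to the horizontal; measure y along the incline from where the plane meets the free surface. Vertical depth h = y·sinθ with sinθ = 0.694658.
The centroid lies 3.56/2 = 1.78 m below the top edge, so y_c = 5.2 + 1.78 = 6.98 m and h_c = 6.98 × 0.694658 = 4.84871 m.
A = 1.62 × 3.56 = 5.7672 m².
Resultant F = γ·h_c·A = 8.68185 × 4.84871 × 5.7672 = 242.775 kN.
I_c = b·h³/12 = 1.62 × 3.56³/12 = 6.09093 m⁴.
Centre of pressure: y_p = y_c + I_c/(y_c·A) = 6.98 + 6.09093/(6.98 × 5.7672) = 6.98 + 0.151308 = 7.13131 m along the plane.
The resultant acts 1.78 + 0.151308 = 1.93131 m (along the plate) below the hinge at the top edge, so the moment about the hinge is M = F × 1.93131 = 242.775 × 1.93131 = 468.874 kN·m.
A normal force at the bottom, 3.56 m from the hinge, must supply this moment: P = 468.874/3.56 = 131.706 kN.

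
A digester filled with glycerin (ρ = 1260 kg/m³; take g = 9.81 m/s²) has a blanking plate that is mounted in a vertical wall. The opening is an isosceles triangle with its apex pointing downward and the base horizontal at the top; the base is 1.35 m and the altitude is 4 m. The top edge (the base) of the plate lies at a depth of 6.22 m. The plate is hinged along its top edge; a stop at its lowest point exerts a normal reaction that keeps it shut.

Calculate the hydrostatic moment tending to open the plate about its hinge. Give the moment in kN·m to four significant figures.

γ = ρg = 1260 × 9.81 / 1000 = 12.3606 kN/m³.
With the apex down, the centroid sits h/3 = 4/3 = 1.33333 m below the base (the top edge), so the centroid depth is h_c = 6.22 + 1.33333 = 7.55333 m.
A = ½ × 1.35 × 4 = 2.7 m².
Resultant F = γ·h_c·A = 12.3606 × 7.55333 × 2.7 = 252.082 kN.
I_c = b·h³/36 = 1.35 × 4³/36 = 2.4 m⁴.
Centre of pressure: y_p = y_c + I_c/(y_c·A) = 7.55333 + 2.4/(7.55333 × 2.7) = 7.55333 + 0.117682 = 7.67101 m along the plane.
The resultant acts 1.33333 + 0.117682 = 1.45101 m (along the plate) below the hinge at the top edge, so the moment about the hinge is M = F × 1.45101 = 252.082 × 1.45101 = 365.774 kN·m.

M ≈ 365.8 kN·m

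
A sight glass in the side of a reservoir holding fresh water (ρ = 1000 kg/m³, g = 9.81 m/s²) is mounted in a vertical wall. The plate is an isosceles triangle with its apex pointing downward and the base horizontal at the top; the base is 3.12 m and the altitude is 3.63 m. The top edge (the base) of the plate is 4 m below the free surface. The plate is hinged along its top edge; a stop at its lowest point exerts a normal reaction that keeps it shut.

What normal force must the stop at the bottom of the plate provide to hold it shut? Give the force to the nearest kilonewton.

P ≈ 108 kN

γ = ρg = 1000 × 9.81 = 9810 N/m³ = 9.81 kN/m³.
With the apex down, the centroid sits h/3 = 3.63/3 = 1.21 m below the base (the top edge), so the centroid depth is h_c = 4 + 1.21 = 5.21 m.
A = ½ × 3.12 × 3.63 = 5.6628 m².
Resultant F = γ·h_c·A = 9.81 × 5.21 × 5.6628 = 289.426 kN.
I_c = b·h³/36 = 3.12 × 3.63³/36 = 4.14545 m⁴.
Centre of pressure: y_p = y_c + I_c/(y_c·A) = 5.21 + 4.14545/(5.21 × 5.6628) = 5.21 + 0.140509 = 5.35051 m along the plane.
The resultant acts 1.21 + 0.140509 = 1.35051 m (along the plate) below the hinge at the top edge, so the moment about the hinge is M = F × 1.35051 = 289.426 × 1.35051 = 390.873 kN·m.
A normal force at the bottom, 3.63 m from the hinge, must supply this moment: P = 390.873/3.63 = 107.679 kN.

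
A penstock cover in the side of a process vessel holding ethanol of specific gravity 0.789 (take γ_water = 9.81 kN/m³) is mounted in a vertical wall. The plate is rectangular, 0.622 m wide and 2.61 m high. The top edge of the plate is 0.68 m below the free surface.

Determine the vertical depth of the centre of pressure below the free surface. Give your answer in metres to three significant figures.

h_p = 2.27 m

γ = 0.789 × 9.81 = 7.74009 kN/m³.
The centroid lies 2.61/2 = 1.305 m below the top edge, so the centroid depth is h_c = 0.68 + 1.305 = 1.985 m.
A = 0.622 × 2.61 = 1.62342 m².
Resultant F = γ·h_c·A = 7.74009 × 1.985 × 1.62342 = 24.9424 kN.
I_c = b·h³/12 = 0.622 × 2.61³/12 = 0.921575 m⁴.
Centre of pressure: y_p = y_c + I_c/(y_c·A) = 1.985 + 0.921575/(1.985 × 1.62342) = 1.985 + 0.285982 = 2.27098 m along the plane.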